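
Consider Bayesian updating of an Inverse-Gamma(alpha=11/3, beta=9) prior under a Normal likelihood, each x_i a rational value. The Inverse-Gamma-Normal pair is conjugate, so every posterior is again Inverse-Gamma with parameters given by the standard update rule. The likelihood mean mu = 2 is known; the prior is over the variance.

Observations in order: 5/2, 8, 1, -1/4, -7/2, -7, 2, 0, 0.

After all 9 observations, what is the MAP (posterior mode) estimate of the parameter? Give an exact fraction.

8619/880

obs 1: x=5/2 → posterior Inverse-Gamma(25/6, 73/8)
obs 2: x=8 → posterior Inverse-Gamma(14/3, 217/8)
obs 3: x=1 → posterior Inverse-Gamma(31/6, 221/8)
obs 4: x=-1/4 → posterior Inverse-Gamma(17/3, 965/32)
obs 5: x=-7/2 → posterior Inverse-Gamma(37/6, 1449/32)
obs 6: x=-7 → posterior Inverse-Gamma(20/3, 2745/32)
obs 7: x=2 → posterior Inverse-Gamma(43/6, 2745/32)
obs 8: x=0 → posterior Inverse-Gamma(23/3, 2809/32)
obs 9: x=0 → posterior Inverse-Gamma(49/6, 2873/32)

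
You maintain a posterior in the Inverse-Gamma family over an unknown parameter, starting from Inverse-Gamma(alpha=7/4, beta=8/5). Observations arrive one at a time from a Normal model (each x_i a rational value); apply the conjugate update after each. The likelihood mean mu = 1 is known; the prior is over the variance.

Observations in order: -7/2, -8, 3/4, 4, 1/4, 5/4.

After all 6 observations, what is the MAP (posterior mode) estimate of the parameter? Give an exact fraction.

obs 1: x=-7/2 → posterior Inverse-Gamma(9/4, 469/40)
obs 2: x=-8 → posterior Inverse-Gamma(11/4, 2089/40)
obs 3: x=3/4 → posterior Inverse-Gamma(13/4, 8361/160)
obs 4: x=4 → posterior Inverse-Gamma(15/4, 9081/160)
obs 5: x=1/4 → posterior Inverse-Gamma(17/4, 4563/80)
obs 6: x=5/4 → posterior Inverse-Gamma(19/4, 9131/160)

397/40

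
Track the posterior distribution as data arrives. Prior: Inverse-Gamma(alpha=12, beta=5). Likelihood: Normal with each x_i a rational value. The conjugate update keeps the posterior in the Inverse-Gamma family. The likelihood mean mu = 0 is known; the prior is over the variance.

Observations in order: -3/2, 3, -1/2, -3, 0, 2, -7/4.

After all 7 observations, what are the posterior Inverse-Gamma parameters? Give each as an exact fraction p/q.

alpha=31/2, beta=601/32

obs 1: x=-3/2 → posterior Inverse-Gamma(25/2, 49/8)
obs 2: x=3 → posterior Inverse-Gamma(13, 85/8)
obs 3: x=-1/2 → posterior Inverse-Gamma(27/2, 43/4)
obs 4: x=-3 → posterior Inverse-Gamma(14, 61/4)
obs 5: x=0 → posterior Inverse-Gamma(29/2, 61/4)
obs 6: x=2 → posterior Inverse-Gamma(15, 69/4)
obs 7: x=-7/4 → posterior Inverse-Gamma(31/2, 601/32)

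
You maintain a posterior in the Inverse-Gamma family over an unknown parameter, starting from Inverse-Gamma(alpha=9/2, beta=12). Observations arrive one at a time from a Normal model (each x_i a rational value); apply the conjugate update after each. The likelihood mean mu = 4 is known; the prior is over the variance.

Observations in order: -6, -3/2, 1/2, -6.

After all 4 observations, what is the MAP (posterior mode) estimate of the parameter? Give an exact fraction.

533/30

obs 1: x=-6 → posterior Inverse-Gamma(5, 62)
obs 2: x=-3/2 → posterior Inverse-Gamma(11/2, 617/8)
obs 3: x=1/2 → posterior Inverse-Gamma(6, 333/4)
obs 4: x=-6 → posterior Inverse-Gamma(13/2, 533/4)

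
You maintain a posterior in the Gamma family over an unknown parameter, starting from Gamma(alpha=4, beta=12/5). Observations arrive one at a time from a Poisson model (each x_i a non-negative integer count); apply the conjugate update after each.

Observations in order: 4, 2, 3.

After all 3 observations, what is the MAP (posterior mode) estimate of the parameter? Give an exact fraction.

20/9

obs 1: x=4 → posterior Gamma(8, 17/5)
obs 2: x=2 → posterior Gamma(10, 22/5)
obs 3: x=3 → posterior Gamma(13, 27/5)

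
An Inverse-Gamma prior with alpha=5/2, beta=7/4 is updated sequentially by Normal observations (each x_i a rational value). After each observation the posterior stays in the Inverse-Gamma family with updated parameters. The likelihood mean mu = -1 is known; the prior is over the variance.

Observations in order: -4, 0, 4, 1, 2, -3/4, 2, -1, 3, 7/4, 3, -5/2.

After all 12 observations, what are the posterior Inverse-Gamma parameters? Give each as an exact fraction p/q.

alpha=17/2, beta=819/16

obs 1: x=-4 → posterior Inverse-Gamma(3, 25/4)
obs 2: x=0 → posterior Inverse-Gamma(7/2, 27/4)
obs 3: x=4 → posterior Inverse-Gamma(4, 77/4)
obs 4: x=1 → posterior Inverse-Gamma(9/2, 85/4)
obs 5: x=2 → posterior Inverse-Gamma(5, 103/4)
obs 6: x=-3/4 → posterior Inverse-Gamma(11/2, 825/32)
obs 7: x=2 → posterior Inverse-Gamma(6, 969/32)
obs 8: x=-1 → posterior Inverse-Gamma(13/2, 969/32)
obs 9: x=3 → posterior Inverse-Gamma(7, 1225/32)
obs 10: x=7/4 → posterior Inverse-Gamma(15/2, 673/16)
obs 11: x=3 → posterior Inverse-Gamma(8, 801/16)
obs 12: x=-5/2 → posterior Inverse-Gamma(17/2, 819/16)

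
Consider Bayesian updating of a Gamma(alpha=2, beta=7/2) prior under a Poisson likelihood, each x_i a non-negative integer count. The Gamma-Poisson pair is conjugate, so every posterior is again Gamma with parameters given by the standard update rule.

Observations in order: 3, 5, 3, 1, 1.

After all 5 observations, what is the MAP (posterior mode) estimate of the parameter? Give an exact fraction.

28/17

obs 1: x=3 → posterior Gamma(5, 9/2)
obs 2: x=5 → posterior Gamma(10, 11/2)
obs 3: x=3 → posterior Gamma(13, 13/2)
obs 4: x=1 → posterior Gamma(14, 15/2)
obs 5: x=1 → posterior Gamma(15, 17/2)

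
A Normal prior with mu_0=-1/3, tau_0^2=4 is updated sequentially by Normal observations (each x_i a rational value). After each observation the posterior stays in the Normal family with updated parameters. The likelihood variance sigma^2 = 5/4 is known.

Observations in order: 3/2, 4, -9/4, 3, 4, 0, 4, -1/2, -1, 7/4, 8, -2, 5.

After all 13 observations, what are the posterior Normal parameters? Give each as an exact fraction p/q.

obs 1: x=3/2 → posterior Normal(67/63, 20/21)
obs 2: x=4 → posterior Normal(7/3, 20/37)
obs 3: x=-9/4 → posterior Normal(151/159, 20/53)
obs 4: x=3 → posterior Normal(295/207, 20/69)
obs 5: x=4 → posterior Normal(487/255, 4/17)
obs 6: x=0 → posterior Normal(487/303, 20/101)
obs 7: x=4 → posterior Normal(679/351, 20/117)
obs 8: x=-1/2 → posterior Normal(655/399, 20/133)
obs 9: x=-1 → posterior Normal(607/447, 20/149)
obs 10: x=7/4 → posterior Normal(691/495, 4/33)
obs 11: x=8 → posterior Normal(1075/543, 20/181)
obs 12: x=-2 → posterior Normal(979/591, 20/197)
obs 13: x=5 → posterior Normal(1219/639, 20/213)

mu_0=1219/639, tau_0^2=20/213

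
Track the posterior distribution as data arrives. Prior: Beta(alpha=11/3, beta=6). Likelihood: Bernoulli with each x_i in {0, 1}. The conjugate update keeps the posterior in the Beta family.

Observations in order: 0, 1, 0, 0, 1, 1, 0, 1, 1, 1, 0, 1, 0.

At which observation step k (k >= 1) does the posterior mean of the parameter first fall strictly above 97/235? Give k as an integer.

obs 1: x=0 → posterior Beta(11/3, 7)
obs 2: x=1 → posterior Beta(14/3, 7)
obs 3: x=0 → posterior Beta(14/3, 8)
obs 4: x=0 → posterior Beta(14/3, 9)
obs 5: x=1 → posterior Beta(17/3, 9)
obs 6: x=1 → posterior Beta(20/3, 9)
obs 7: x=0 → posterior Beta(20/3, 10)
obs 8: x=1 → posterior Beta(23/3, 10)
obs 9: x=1 → posterior Beta(26/3, 10)
obs 10: x=1 → posterior Beta(29/3, 10)
obs 11: x=0 → posterior Beta(29/3, 11)
obs 12: x=1 → posterior Beta(32/3, 11)
obs 13: x=0 → posterior Beta(32/3, 12)

k = 6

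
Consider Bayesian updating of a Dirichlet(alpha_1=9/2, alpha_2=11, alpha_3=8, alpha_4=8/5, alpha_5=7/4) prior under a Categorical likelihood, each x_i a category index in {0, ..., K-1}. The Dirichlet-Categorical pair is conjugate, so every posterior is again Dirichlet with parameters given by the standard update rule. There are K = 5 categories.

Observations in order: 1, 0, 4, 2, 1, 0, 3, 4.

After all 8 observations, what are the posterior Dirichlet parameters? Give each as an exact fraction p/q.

alpha_1=13/2, alpha_2=13, alpha_3=9, alpha_4=13/5, alpha_5=15/4

obs 1: x=1 → posterior Dirichlet(9/2, 12, 8, 8/5, 7/4)
obs 2: x=0 → posterior Dirichlet(11/2, 12, 8, 8/5, 7/4)
obs 3: x=4 → posterior Dirichlet(11/2, 12, 8, 8/5, 11/4)
obs 4: x=2 → posterior Dirichlet(11/2, 12, 9, 8/5, 11/4)
obs 5: x=1 → posterior Dirichlet(11/2, 13, 9, 8/5, 11/4)
obs 6: x=0 → posterior Dirichlet(13/2, 13, 9, 8/5, 11/4)
obs 7: x=3 → posterior Dirichlet(13/2, 13, 9, 13/5, 11/4)
obs 8: x=4 → posterior Dirichlet(13/2, 13, 9, 13/5, 15/4)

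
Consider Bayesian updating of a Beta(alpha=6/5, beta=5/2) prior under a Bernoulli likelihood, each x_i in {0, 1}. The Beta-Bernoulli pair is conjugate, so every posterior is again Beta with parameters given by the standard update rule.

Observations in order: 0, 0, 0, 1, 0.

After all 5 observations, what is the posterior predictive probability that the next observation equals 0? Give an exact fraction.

65/87

obs 1: x=0 → posterior Beta(6/5, 7/2)
obs 2: x=0 → posterior Beta(6/5, 9/2)
obs 3: x=0 → posterior Beta(6/5, 11/2)
obs 4: x=1 → posterior Beta(11/5, 11/2)
obs 5: x=0 → posterior Beta(11/5, 13/2)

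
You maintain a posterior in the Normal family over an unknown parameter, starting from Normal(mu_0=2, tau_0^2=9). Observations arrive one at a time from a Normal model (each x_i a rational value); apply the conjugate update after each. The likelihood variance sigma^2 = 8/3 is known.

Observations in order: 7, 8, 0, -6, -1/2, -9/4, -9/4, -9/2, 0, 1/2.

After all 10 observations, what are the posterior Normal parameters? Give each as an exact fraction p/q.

mu_0=8/139, tau_0^2=36/139

obs 1: x=7 → posterior Normal(41/7, 72/35)
obs 2: x=8 → posterior Normal(421/62, 36/31)
obs 3: x=0 → posterior Normal(421/89, 72/89)
obs 4: x=-6 → posterior Normal(259/116, 18/29)
obs 5: x=-1/2 → posterior Normal(491/286, 72/143)
obs 6: x=-9/4 → posterior Normal(739/680, 36/85)
obs 7: x=-9/4 → posterior Normal(124/197, 72/197)
obs 8: x=-9/2 → posterior Normal(5/448, 9/28)
obs 9: x=0 → posterior Normal(5/502, 72/251)
obs 10: x=1/2 → posterior Normal(8/139, 36/139)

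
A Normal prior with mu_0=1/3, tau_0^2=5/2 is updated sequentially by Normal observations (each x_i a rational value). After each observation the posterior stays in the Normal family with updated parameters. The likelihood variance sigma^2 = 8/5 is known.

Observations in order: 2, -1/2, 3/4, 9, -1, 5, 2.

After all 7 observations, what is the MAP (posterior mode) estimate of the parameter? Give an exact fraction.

obs 1: x=2 → posterior Normal(166/123, 40/41)
obs 2: x=-1/2 → posterior Normal(257/396, 20/33)
obs 3: x=3/4 → posterior Normal(739/1092, 40/91)
obs 4: x=9 → posterior Normal(3439/1392, 10/29)
obs 5: x=-1 → posterior Normal(3139/1692, 40/141)
obs 6: x=5 → posterior Normal(4639/1992, 20/83)
obs 7: x=2 → posterior Normal(5239/2292, 40/191)

5239/2292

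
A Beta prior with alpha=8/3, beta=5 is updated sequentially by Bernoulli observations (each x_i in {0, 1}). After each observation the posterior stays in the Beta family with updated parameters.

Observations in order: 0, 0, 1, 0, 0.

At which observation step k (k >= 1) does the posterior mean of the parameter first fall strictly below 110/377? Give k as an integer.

obs 1: x=0 → posterior Beta(8/3, 6)
obs 2: x=0 → posterior Beta(8/3, 7)
obs 3: x=1 → posterior Beta(11/3, 7)
obs 4: x=0 → posterior Beta(11/3, 8)
obs 5: x=0 → posterior Beta(11/3, 9)

k = 2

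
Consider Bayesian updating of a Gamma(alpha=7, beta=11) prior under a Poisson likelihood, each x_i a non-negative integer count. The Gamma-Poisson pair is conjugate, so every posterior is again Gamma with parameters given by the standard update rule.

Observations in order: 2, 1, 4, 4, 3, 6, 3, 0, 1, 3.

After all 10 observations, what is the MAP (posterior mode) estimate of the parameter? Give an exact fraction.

obs 1: x=2 → posterior Gamma(9, 12)
obs 2: x=1 → posterior Gamma(10, 13)
obs 3: x=4 → posterior Gamma(14, 14)
obs 4: x=4 → posterior Gamma(18, 15)
obs 5: x=3 → posterior Gamma(21, 16)
obs 6: x=6 → posterior Gamma(27, 17)
obs 7: x=3 → posterior Gamma(30, 18)
obs 8: x=0 → posterior Gamma(30, 19)
obs 9: x=1 → posterior Gamma(31, 20)
obs 10: x=3 → posterior Gamma(34, 21)

11/7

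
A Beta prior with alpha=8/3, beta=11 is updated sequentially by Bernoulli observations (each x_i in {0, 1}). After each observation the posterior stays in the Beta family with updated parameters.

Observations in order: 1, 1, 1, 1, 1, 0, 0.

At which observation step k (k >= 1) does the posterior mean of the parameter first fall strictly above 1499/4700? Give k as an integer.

obs 1: x=1 → posterior Beta(11/3, 11)
obs 2: x=1 → posterior Beta(14/3, 11)
obs 3: x=1 → posterior Beta(17/3, 11)
obs 4: x=1 → posterior Beta(20/3, 11)
obs 5: x=1 → posterior Beta(23/3, 11)
obs 6: x=0 → posterior Beta(23/3, 12)
obs 7: x=0 → posterior Beta(23/3, 13)

k = 3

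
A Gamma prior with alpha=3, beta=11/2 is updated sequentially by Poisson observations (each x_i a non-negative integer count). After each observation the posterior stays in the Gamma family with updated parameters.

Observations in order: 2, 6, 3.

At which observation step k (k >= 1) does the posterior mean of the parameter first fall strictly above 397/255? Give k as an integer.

k = 3

obs 1: x=2 → posterior Gamma(5, 13/2)
obs 2: x=6 → posterior Gamma(11, 15/2)
obs 3: x=3 → posterior Gamma(14, 17/2)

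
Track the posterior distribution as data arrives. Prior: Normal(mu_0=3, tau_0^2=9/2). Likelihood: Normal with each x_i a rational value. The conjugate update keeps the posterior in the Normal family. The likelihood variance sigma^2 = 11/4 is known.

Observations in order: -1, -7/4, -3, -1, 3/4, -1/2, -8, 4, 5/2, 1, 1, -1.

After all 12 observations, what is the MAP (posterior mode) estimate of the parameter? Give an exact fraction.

obs 1: x=-1 → posterior Normal(15/29, 99/58)
obs 2: x=-7/4 → posterior Normal(-33/94, 99/94)
obs 3: x=-3 → posterior Normal(-141/130, 99/130)
obs 4: x=-1 → posterior Normal(-177/166, 99/166)
obs 5: x=3/4 → posterior Normal(-75/101, 99/202)
obs 6: x=-1/2 → posterior Normal(-12/17, 99/238)
obs 7: x=-8 → posterior Normal(-228/137, 99/274)
obs 8: x=4 → posterior Normal(-156/155, 99/310)
obs 9: x=5/2 → posterior Normal(-111/173, 99/346)
obs 10: x=1 → posterior Normal(-93/191, 99/382)
obs 11: x=1 → posterior Normal(-75/209, 9/38)
obs 12: x=-1 → posterior Normal(-93/227, 99/454)

-93/227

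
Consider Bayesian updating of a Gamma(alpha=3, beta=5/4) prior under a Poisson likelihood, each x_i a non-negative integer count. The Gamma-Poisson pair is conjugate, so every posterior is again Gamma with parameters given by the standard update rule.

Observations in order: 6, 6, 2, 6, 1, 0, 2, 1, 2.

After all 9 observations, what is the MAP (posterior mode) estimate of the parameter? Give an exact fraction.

112/41

obs 1: x=6 → posterior Gamma(9, 9/4)
obs 2: x=6 → posterior Gamma(15, 13/4)
obs 3: x=2 → posterior Gamma(17, 17/4)
obs 4: x=6 → posterior Gamma(23, 21/4)
obs 5: x=1 → posterior Gamma(24, 25/4)
obs 6: x=0 → posterior Gamma(24, 29/4)
obs 7: x=2 → posterior Gamma(26, 33/4)
obs 8: x=1 → posterior Gamma(27, 37/4)
obs 9: x=2 → posterior Gamma(29, 41/4)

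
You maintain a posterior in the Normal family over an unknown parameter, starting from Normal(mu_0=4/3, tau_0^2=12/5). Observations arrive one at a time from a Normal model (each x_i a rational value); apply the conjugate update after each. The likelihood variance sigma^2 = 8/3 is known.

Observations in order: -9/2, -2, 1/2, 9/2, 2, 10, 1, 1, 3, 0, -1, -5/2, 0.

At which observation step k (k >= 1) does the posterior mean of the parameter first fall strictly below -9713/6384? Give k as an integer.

obs 1: x=-9/2 → posterior Normal(-163/114, 24/19)
obs 2: x=-2 → posterior Normal(-271/168, 6/7)
obs 3: x=1/2 → posterior Normal(-122/111, 24/37)
obs 4: x=9/2 → posterior Normal(-1/276, 12/23)
obs 5: x=2 → posterior Normal(107/330, 24/55)
obs 6: x=10 → posterior Normal(647/384, 3/8)
obs 7: x=1 → posterior Normal(701/438, 24/73)
obs 8: x=1 → posterior Normal(755/492, 12/41)
obs 9: x=3 → posterior Normal(131/78, 24/91)
obs 10: x=0 → posterior Normal(917/600, 6/25)
obs 11: x=-1 → posterior Normal(863/654, 24/109)
obs 12: x=-5/2 → posterior Normal(182/177, 12/59)
obs 13: x=0 → posterior Normal(364/381, 24/127)

k = 2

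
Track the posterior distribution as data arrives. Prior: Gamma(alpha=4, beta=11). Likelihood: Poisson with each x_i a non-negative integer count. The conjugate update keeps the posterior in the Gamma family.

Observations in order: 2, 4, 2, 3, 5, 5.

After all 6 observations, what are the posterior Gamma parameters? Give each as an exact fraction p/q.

obs 1: x=2 → posterior Gamma(6, 12)
obs 2: x=4 → posterior Gamma(10, 13)
obs 3: x=2 → posterior Gamma(12, 14)
obs 4: x=3 → posterior Gamma(15, 15)
obs 5: x=5 → posterior Gamma(20, 16)
obs 6: x=5 → posterior Gamma(25, 17)

alpha=25, beta=17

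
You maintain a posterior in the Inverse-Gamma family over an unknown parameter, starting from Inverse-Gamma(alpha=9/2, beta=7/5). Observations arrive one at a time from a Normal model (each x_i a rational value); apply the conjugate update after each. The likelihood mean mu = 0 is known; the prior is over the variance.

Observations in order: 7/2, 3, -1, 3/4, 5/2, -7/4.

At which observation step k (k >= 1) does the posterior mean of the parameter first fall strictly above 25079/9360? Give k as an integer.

obs 1: x=7/2 → posterior Inverse-Gamma(5, 301/40)
obs 2: x=3 → posterior Inverse-Gamma(11/2, 481/40)
obs 3: x=-1 → posterior Inverse-Gamma(6, 501/40)
obs 4: x=3/4 → posterior Inverse-Gamma(13/2, 2049/160)
obs 5: x=5/2 → posterior Inverse-Gamma(7, 2549/160)
obs 6: x=-7/4 → posterior Inverse-Gamma(15/2, 1397/80)

k = 6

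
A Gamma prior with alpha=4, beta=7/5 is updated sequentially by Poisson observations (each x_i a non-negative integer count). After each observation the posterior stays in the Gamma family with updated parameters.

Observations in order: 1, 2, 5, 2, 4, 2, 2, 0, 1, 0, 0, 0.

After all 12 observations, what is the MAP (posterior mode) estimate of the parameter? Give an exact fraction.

obs 1: x=1 → posterior Gamma(5, 12/5)
obs 2: x=2 → posterior Gamma(7, 17/5)
obs 3: x=5 → posterior Gamma(12, 22/5)
obs 4: x=2 → posterior Gamma(14, 27/5)
obs 5: x=4 → posterior Gamma(18, 32/5)
obs 6: x=2 → posterior Gamma(20, 37/5)
obs 7: x=2 → posterior Gamma(22, 42/5)
obs 8: x=0 → posterior Gamma(22, 47/5)
obs 9: x=1 → posterior Gamma(23, 52/5)
obs 10: x=0 → posterior Gamma(23, 57/5)
obs 11: x=0 → posterior Gamma(23, 62/5)
obs 12: x=0 → posterior Gamma(23, 67/5)

110/67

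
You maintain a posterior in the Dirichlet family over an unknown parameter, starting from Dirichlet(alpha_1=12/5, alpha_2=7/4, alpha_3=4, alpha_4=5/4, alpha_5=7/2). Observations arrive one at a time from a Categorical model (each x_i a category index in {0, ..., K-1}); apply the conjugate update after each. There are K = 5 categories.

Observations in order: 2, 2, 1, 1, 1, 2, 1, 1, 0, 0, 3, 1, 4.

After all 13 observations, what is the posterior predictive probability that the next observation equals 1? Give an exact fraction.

155/518

obs 1: x=2 → posterior Dirichlet(12/5, 7/4, 5, 5/4, 7/2)
obs 2: x=2 → posterior Dirichlet(12/5, 7/4, 6, 5/4, 7/2)
obs 3: x=1 → posterior Dirichlet(12/5, 11/4, 6, 5/4, 7/2)
obs 4: x=1 → posterior Dirichlet(12/5, 15/4, 6, 5/4, 7/2)
obs 5: x=1 → posterior Dirichlet(12/5, 19/4, 6, 5/4, 7/2)
obs 6: x=2 → posterior Dirichlet(12/5, 19/4, 7, 5/4, 7/2)
obs 7: x=1 → posterior Dirichlet(12/5, 23/4, 7, 5/4, 7/2)
obs 8: x=1 → posterior Dirichlet(12/5, 27/4, 7, 5/4, 7/2)
obs 9: x=0 → posterior Dirichlet(17/5, 27/4, 7, 5/4, 7/2)
obs 10: x=0 → posterior Dirichlet(22/5, 27/4, 7, 5/4, 7/2)
obs 11: x=3 → posterior Dirichlet(22/5, 27/4, 7, 9/4, 7/2)
obs 12: x=1 → posterior Dirichlet(22/5, 31/4, 7, 9/4, 7/2)
obs 13: x=4 → posterior Dirichlet(22/5, 31/4, 7, 9/4, 9/2)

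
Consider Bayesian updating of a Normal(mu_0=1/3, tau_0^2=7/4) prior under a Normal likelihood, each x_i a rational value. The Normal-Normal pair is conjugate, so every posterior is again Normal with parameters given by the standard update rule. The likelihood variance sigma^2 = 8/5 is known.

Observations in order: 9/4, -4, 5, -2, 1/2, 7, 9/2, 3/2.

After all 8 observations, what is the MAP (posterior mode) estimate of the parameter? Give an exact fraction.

6323/3744

obs 1: x=9/4 → posterior Normal(1073/804, 56/67)
obs 2: x=-4 → posterior Normal(-607/1224, 28/51)
obs 3: x=5 → posterior Normal(1493/1644, 56/137)
obs 4: x=-2 → posterior Normal(653/2064, 14/43)
obs 5: x=1/2 → posterior Normal(863/2484, 56/207)
obs 6: x=7 → posterior Normal(3803/2904, 28/121)
obs 7: x=9/2 → posterior Normal(5693/3324, 56/277)
obs 8: x=3/2 → posterior Normal(6323/3744, 7/39)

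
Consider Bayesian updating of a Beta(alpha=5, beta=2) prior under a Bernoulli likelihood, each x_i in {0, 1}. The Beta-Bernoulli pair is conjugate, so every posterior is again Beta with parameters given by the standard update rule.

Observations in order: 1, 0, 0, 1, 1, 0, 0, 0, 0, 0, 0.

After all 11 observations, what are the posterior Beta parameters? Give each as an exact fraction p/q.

obs 1: x=1 → posterior Beta(6, 2)
obs 2: x=0 → posterior Beta(6, 3)
obs 3: x=0 → posterior Beta(6, 4)
obs 4: x=1 → posterior Beta(7, 4)
obs 5: x=1 → posterior Beta(8, 4)
obs 6: x=0 → posterior Beta(8, 5)
obs 7: x=0 → posterior Beta(8, 6)
obs 8: x=0 → posterior Beta(8, 7)
obs 9: x=0 → posterior Beta(8, 8)
obs 10: x=0 → posterior Beta(8, 9)
obs 11: x=0 → posterior Beta(8, 10)

alpha=8, beta=10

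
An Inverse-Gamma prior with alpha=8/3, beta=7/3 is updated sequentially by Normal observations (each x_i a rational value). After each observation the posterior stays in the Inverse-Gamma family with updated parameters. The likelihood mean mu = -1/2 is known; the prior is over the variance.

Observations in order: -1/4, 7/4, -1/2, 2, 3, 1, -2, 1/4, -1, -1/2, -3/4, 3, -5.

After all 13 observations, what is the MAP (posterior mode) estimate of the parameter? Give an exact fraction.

obs 1: x=-1/4 → posterior Inverse-Gamma(19/6, 227/96)
obs 2: x=7/4 → posterior Inverse-Gamma(11/3, 235/48)
obs 3: x=-1/2 → posterior Inverse-Gamma(25/6, 235/48)
obs 4: x=2 → posterior Inverse-Gamma(14/3, 385/48)
obs 5: x=3 → posterior Inverse-Gamma(31/6, 679/48)
obs 6: x=1 → posterior Inverse-Gamma(17/3, 733/48)
obs 7: x=-2 → posterior Inverse-Gamma(37/6, 787/48)
obs 8: x=1/4 → posterior Inverse-Gamma(20/3, 1601/96)
obs 9: x=-1 → posterior Inverse-Gamma(43/6, 1613/96)
obs 10: x=-1/2 → posterior Inverse-Gamma(23/3, 1613/96)
obs 11: x=-3/4 → posterior Inverse-Gamma(49/6, 101/6)
obs 12: x=3 → posterior Inverse-Gamma(26/3, 551/24)
obs 13: x=-5 → posterior Inverse-Gamma(55/6, 397/12)

397/122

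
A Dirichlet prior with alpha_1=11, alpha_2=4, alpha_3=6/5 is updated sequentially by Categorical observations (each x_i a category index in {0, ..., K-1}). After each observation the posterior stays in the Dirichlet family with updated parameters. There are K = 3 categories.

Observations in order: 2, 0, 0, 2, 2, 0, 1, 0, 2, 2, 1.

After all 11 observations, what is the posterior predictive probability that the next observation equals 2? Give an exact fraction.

31/136

obs 1: x=2 → posterior Dirichlet(11, 4, 11/5)
obs 2: x=0 → posterior Dirichlet(12, 4, 11/5)
obs 3: x=0 → posterior Dirichlet(13, 4, 11/5)
obs 4: x=2 → posterior Dirichlet(13, 4, 16/5)
obs 5: x=2 → posterior Dirichlet(13, 4, 21/5)
obs 6: x=0 → posterior Dirichlet(14, 4, 21/5)
obs 7: x=1 → posterior Dirichlet(14, 5, 21/5)
obs 8: x=0 → posterior Dirichlet(15, 5, 21/5)
obs 9: x=2 → posterior Dirichlet(15, 5, 26/5)
obs 10: x=2 → posterior Dirichlet(15, 5, 31/5)
obs 11: x=1 → posterior Dirichlet(15, 6, 31/5)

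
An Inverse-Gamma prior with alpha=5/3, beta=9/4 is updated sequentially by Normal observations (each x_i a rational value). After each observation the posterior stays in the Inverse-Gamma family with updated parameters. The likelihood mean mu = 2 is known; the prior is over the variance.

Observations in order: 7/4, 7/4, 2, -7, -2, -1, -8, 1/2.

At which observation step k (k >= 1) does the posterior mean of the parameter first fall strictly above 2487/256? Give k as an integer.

obs 1: x=7/4 → posterior Inverse-Gamma(13/6, 73/32)
obs 2: x=7/4 → posterior Inverse-Gamma(8/3, 37/16)
obs 3: x=2 → posterior Inverse-Gamma(19/6, 37/16)
obs 4: x=-7 → posterior Inverse-Gamma(11/3, 685/16)
obs 5: x=-2 → posterior Inverse-Gamma(25/6, 813/16)
obs 6: x=-1 → posterior Inverse-Gamma(14/3, 885/16)
obs 7: x=-8 → posterior Inverse-Gamma(31/6, 1685/16)
obs 8: x=1/2 → posterior Inverse-Gamma(17/3, 1703/16)

k = 4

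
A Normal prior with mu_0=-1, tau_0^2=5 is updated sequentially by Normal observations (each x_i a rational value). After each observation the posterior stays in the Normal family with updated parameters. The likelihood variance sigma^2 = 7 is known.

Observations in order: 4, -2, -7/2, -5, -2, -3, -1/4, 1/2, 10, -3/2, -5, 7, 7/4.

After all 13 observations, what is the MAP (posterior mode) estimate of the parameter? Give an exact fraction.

obs 1: x=4 → posterior Normal(13/12, 35/12)
obs 2: x=-2 → posterior Normal(3/17, 35/17)
obs 3: x=-7/2 → posterior Normal(-29/44, 35/22)
obs 4: x=-5 → posterior Normal(-79/54, 35/27)
obs 5: x=-2 → posterior Normal(-99/64, 35/32)
obs 6: x=-3 → posterior Normal(-129/74, 35/37)
obs 7: x=-1/4 → posterior Normal(-263/168, 5/6)
obs 8: x=1/2 → posterior Normal(-253/188, 35/47)
obs 9: x=10 → posterior Normal(-53/208, 35/52)
obs 10: x=-3/2 → posterior Normal(-83/228, 35/57)
obs 11: x=-5 → posterior Normal(-183/248, 35/62)
obs 12: x=7 → posterior Normal(-43/268, 35/67)
obs 13: x=7/4 → posterior Normal(-1/36, 35/72)

-1/36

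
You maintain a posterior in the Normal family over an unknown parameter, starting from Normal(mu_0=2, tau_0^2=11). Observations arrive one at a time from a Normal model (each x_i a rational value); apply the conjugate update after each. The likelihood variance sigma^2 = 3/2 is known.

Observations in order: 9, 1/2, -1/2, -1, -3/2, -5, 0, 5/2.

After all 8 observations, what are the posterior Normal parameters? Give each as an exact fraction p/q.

mu_0=94/179, tau_0^2=33/179

obs 1: x=9 → posterior Normal(204/25, 33/25)
obs 2: x=1/2 → posterior Normal(215/47, 33/47)
obs 3: x=-1/2 → posterior Normal(68/23, 11/23)
obs 4: x=-1 → posterior Normal(2, 33/91)
obs 5: x=-3/2 → posterior Normal(149/113, 33/113)
obs 6: x=-5 → posterior Normal(13/45, 11/45)
obs 7: x=0 → posterior Normal(39/157, 33/157)
obs 8: x=5/2 → posterior Normal(94/179, 33/179)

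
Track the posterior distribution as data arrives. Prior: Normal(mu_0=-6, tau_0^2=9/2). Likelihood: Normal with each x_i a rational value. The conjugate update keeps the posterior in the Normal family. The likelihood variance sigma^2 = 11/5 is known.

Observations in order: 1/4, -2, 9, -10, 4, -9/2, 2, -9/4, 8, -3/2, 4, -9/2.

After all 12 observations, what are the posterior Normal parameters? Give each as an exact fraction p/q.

obs 1: x=1/4 → posterior Normal(-483/268, 99/67)
obs 2: x=-2 → posterior Normal(-843/448, 99/112)
obs 3: x=9 → posterior Normal(777/628, 99/157)
obs 4: x=-10 → posterior Normal(-1023/808, 99/202)
obs 5: x=4 → posterior Normal(-303/988, 99/247)
obs 6: x=-9/2 → posterior Normal(-1113/1168, 99/292)
obs 7: x=2 → posterior Normal(-753/1348, 99/337)
obs 8: x=-9/4 → posterior Normal(-579/764, 99/382)
obs 9: x=8 → posterior Normal(141/854, 99/427)
obs 10: x=-3/2 → posterior Normal(3/472, 99/472)
obs 11: x=4 → posterior Normal(183/517, 9/47)
obs 12: x=-9/2 → posterior Normal(-39/1124, 99/562)

mu_0=-39/1124, tau_0^2=99/562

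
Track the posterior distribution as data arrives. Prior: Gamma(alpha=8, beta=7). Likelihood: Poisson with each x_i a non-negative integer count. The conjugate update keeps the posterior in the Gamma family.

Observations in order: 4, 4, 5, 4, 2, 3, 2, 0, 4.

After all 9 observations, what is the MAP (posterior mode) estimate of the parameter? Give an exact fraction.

35/16

obs 1: x=4 → posterior Gamma(12, 8)
obs 2: x=4 → posterior Gamma(16, 9)
obs 3: x=5 → posterior Gamma(21, 10)
obs 4: x=4 → posterior Gamma(25, 11)
obs 5: x=2 → posterior Gamma(27, 12)
obs 6: x=3 → posterior Gamma(30, 13)
obs 7: x=2 → posterior Gamma(32, 14)
obs 8: x=0 → posterior Gamma(32, 15)
obs 9: x=4 → posterior Gamma(36, 16)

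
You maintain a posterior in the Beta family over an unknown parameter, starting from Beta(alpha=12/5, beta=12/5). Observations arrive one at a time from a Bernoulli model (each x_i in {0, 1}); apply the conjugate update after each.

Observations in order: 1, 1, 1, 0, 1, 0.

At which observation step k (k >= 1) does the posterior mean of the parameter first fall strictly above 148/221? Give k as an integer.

obs 1: x=1 → posterior Beta(17/5, 12/5)
obs 2: x=1 → posterior Beta(22/5, 12/5)
obs 3: x=1 → posterior Beta(27/5, 12/5)
obs 4: x=0 → posterior Beta(27/5, 17/5)
obs 5: x=1 → posterior Beta(32/5, 17/5)
obs 6: x=0 → posterior Beta(32/5, 22/5)

k = 3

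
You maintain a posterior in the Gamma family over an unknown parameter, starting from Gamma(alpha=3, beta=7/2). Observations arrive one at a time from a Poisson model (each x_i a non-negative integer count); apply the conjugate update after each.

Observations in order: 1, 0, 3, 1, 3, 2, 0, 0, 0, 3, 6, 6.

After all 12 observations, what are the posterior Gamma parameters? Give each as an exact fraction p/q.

obs 1: x=1 → posterior Gamma(4, 9/2)
obs 2: x=0 → posterior Gamma(4, 11/2)
obs 3: x=3 → posterior Gamma(7, 13/2)
obs 4: x=1 → posterior Gamma(8, 15/2)
obs 5: x=3 → posterior Gamma(11, 17/2)
obs 6: x=2 → posterior Gamma(13, 19/2)
obs 7: x=0 → posterior Gamma(13, 21/2)
obs 8: x=0 → posterior Gamma(13, 23/2)
obs 9: x=0 → posterior Gamma(13, 25/2)
obs 10: x=3 → posterior Gamma(16, 27/2)
obs 11: x=6 → posterior Gamma(22, 29/2)
obs 12: x=6 → posterior Gamma(28, 31/2)

alpha=28, beta=31/2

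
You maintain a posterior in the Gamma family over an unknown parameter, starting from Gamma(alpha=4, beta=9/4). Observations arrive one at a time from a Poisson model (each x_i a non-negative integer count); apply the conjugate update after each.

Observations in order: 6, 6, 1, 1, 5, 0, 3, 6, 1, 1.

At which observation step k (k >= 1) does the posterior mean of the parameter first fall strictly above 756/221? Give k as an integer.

obs 1: x=6 → posterior Gamma(10, 13/4)
obs 2: x=6 → posterior Gamma(16, 17/4)
obs 3: x=1 → posterior Gamma(17, 21/4)
obs 4: x=1 → posterior Gamma(18, 25/4)
obs 5: x=5 → posterior Gamma(23, 29/4)
obs 6: x=0 → posterior Gamma(23, 33/4)
obs 7: x=3 → posterior Gamma(26, 37/4)
obs 8: x=6 → posterior Gamma(32, 41/4)
obs 9: x=1 → posterior Gamma(33, 45/4)
obs 10: x=1 → posterior Gamma(34, 49/4)

k = 2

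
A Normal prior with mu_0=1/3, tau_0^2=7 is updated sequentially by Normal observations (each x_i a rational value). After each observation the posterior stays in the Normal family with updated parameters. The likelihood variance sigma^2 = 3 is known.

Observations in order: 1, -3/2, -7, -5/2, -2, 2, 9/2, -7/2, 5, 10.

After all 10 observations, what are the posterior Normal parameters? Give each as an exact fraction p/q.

mu_0=43/73, tau_0^2=21/73

obs 1: x=1 → posterior Normal(4/5, 21/10)
obs 2: x=-3/2 → posterior Normal(-5/34, 21/17)
obs 3: x=-7 → posterior Normal(-103/48, 7/8)
obs 4: x=-5/2 → posterior Normal(-69/31, 21/31)
obs 5: x=-2 → posterior Normal(-83/38, 21/38)
obs 6: x=2 → posterior Normal(-23/15, 7/15)
obs 7: x=9/2 → posterior Normal(-75/104, 21/52)
obs 8: x=-7/2 → posterior Normal(-62/59, 21/59)
obs 9: x=5 → posterior Normal(-9/22, 7/22)
obs 10: x=10 → posterior Normal(43/73, 21/73)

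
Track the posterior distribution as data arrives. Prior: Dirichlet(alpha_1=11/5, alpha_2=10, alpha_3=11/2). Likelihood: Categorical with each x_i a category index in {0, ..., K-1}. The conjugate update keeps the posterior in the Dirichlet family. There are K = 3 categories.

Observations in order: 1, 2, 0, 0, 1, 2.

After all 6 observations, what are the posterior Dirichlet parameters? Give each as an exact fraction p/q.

obs 1: x=1 → posterior Dirichlet(11/5, 11, 11/2)
obs 2: x=2 → posterior Dirichlet(11/5, 11, 13/2)
obs 3: x=0 → posterior Dirichlet(16/5, 11, 13/2)
obs 4: x=0 → posterior Dirichlet(21/5, 11, 13/2)
obs 5: x=1 → posterior Dirichlet(21/5, 12, 13/2)
obs 6: x=2 → posterior Dirichlet(21/5, 12, 15/2)

alpha_1=21/5, alpha_2=12, alpha_3=15/2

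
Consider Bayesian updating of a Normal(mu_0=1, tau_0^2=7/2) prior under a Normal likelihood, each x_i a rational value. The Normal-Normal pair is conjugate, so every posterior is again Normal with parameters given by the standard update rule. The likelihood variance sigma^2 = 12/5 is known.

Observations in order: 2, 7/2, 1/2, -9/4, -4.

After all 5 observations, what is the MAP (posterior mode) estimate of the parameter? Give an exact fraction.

obs 1: x=2 → posterior Normal(94/59, 84/59)
obs 2: x=7/2 → posterior Normal(433/188, 42/47)
obs 3: x=1/2 → posterior Normal(78/43, 28/43)
obs 4: x=-9/4 → posterior Normal(621/656, 21/41)
obs 5: x=-4 → posterior Normal(61/796, 84/199)

61/796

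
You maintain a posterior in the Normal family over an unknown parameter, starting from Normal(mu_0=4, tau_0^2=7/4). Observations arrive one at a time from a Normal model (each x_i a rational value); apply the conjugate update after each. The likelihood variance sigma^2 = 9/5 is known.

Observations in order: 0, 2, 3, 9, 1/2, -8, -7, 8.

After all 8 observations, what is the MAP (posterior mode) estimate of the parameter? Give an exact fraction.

obs 1: x=0 → posterior Normal(144/71, 63/71)
obs 2: x=2 → posterior Normal(107/53, 63/106)
obs 3: x=3 → posterior Normal(319/141, 21/47)
obs 4: x=9 → posterior Normal(317/88, 63/176)
obs 5: x=1/2 → posterior Normal(1303/422, 63/211)
obs 6: x=-8 → posterior Normal(743/492, 21/82)
obs 7: x=-7 → posterior Normal(253/562, 63/281)
obs 8: x=8 → posterior Normal(813/632, 63/316)

813/632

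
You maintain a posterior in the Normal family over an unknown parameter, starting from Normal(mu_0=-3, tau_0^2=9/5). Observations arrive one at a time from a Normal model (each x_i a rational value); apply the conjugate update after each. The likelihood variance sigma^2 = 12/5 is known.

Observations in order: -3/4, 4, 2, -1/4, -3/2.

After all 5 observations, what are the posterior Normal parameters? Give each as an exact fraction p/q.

obs 1: x=-3/4 → posterior Normal(-57/28, 36/35)
obs 2: x=4 → posterior Normal(-9/40, 18/25)
obs 3: x=2 → posterior Normal(15/52, 36/65)
obs 4: x=-1/4 → posterior Normal(3/16, 9/20)
obs 5: x=-3/2 → posterior Normal(-3/38, 36/95)

mu_0=-3/38, tau_0^2=36/95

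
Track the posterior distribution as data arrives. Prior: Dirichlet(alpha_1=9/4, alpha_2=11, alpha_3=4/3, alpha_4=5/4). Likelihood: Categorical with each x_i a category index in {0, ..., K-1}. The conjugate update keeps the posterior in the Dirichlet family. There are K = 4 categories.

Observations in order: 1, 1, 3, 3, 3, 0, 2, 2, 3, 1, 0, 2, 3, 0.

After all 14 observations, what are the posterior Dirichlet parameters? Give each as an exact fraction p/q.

alpha_1=21/4, alpha_2=14, alpha_3=13/3, alpha_4=25/4

obs 1: x=1 → posterior Dirichlet(9/4, 12, 4/3, 5/4)
obs 2: x=1 → posterior Dirichlet(9/4, 13, 4/3, 5/4)
obs 3: x=3 → posterior Dirichlet(9/4, 13, 4/3, 9/4)
obs 4: x=3 → posterior Dirichlet(9/4, 13, 4/3, 13/4)
obs 5: x=3 → posterior Dirichlet(9/4, 13, 4/3, 17/4)
obs 6: x=0 → posterior Dirichlet(13/4, 13, 4/3, 17/4)
obs 7: x=2 → posterior Dirichlet(13/4, 13, 7/3, 17/4)
obs 8: x=2 → posterior Dirichlet(13/4, 13, 10/3, 17/4)
obs 9: x=3 → posterior Dirichlet(13/4, 13, 10/3, 21/4)
obs 10: x=1 → posterior Dirichlet(13/4, 14, 10/3, 21/4)
obs 11: x=0 → posterior Dirichlet(17/4, 14, 10/3, 21/4)
obs 12: x=2 → posterior Dirichlet(17/4, 14, 13/3, 21/4)
obs 13: x=3 → posterior Dirichlet(17/4, 14, 13/3, 25/4)
obs 14: x=0 → posterior Dirichlet(21/4, 14, 13/3, 25/4)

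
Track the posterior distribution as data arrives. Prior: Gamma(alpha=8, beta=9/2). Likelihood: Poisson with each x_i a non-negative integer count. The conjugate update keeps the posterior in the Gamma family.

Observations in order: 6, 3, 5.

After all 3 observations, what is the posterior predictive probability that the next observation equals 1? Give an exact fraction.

obs 1: x=6 → posterior Gamma(14, 11/2)
obs 2: x=3 → posterior Gamma(17, 13/2)
obs 3: x=5 → posterior Gamma(22, 15/2)

3292004162778854370117187500/19967568900859523802559065713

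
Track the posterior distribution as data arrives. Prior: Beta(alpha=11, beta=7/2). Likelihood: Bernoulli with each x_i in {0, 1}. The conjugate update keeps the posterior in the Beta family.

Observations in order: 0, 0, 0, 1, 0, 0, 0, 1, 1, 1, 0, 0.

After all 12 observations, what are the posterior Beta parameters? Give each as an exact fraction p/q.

obs 1: x=0 → posterior Beta(11, 9/2)
obs 2: x=0 → posterior Beta(11, 11/2)
obs 3: x=0 → posterior Beta(11, 13/2)
obs 4: x=1 → posterior Beta(12, 13/2)
obs 5: x=0 → posterior Beta(12, 15/2)
obs 6: x=0 → posterior Beta(12, 17/2)
obs 7: x=0 → posterior Beta(12, 19/2)
obs 8: x=1 → posterior Beta(13, 19/2)
obs 9: x=1 → posterior Beta(14, 19/2)
obs 10: x=1 → posterior Beta(15, 19/2)
obs 11: x=0 → posterior Beta(15, 21/2)
obs 12: x=0 → posterior Beta(15, 23/2)

alpha=15, beta=23/2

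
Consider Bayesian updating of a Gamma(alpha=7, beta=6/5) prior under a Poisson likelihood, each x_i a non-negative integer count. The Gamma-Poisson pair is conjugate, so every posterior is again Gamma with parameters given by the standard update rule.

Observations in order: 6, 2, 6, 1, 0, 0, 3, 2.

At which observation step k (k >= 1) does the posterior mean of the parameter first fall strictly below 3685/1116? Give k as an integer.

obs 1: x=6 → posterior Gamma(13, 11/5)
obs 2: x=2 → posterior Gamma(15, 16/5)
obs 3: x=6 → posterior Gamma(21, 21/5)
obs 4: x=1 → posterior Gamma(22, 26/5)
obs 5: x=0 → posterior Gamma(22, 31/5)
obs 6: x=0 → posterior Gamma(22, 36/5)
obs 7: x=3 → posterior Gamma(25, 41/5)
obs 8: x=2 → posterior Gamma(27, 46/5)

k = 6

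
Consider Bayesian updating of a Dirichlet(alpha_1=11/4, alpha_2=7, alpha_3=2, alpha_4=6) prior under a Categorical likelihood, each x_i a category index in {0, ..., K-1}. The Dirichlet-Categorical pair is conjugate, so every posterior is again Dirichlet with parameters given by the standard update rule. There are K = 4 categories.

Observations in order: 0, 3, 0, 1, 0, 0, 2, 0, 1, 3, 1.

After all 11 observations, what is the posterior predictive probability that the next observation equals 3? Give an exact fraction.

32/115

obs 1: x=0 → posterior Dirichlet(15/4, 7, 2, 6)
obs 2: x=3 → posterior Dirichlet(15/4, 7, 2, 7)
obs 3: x=0 → posterior Dirichlet(19/4, 7, 2, 7)
obs 4: x=1 → posterior Dirichlet(19/4, 8, 2, 7)
obs 5: x=0 → posterior Dirichlet(23/4, 8, 2, 7)
obs 6: x=0 → posterior Dirichlet(27/4, 8, 2, 7)
obs 7: x=2 → posterior Dirichlet(27/4, 8, 3, 7)
obs 8: x=0 → posterior Dirichlet(31/4, 8, 3, 7)
obs 9: x=1 → posterior Dirichlet(31/4, 9, 3, 7)
obs 10: x=3 → posterior Dirichlet(31/4, 9, 3, 8)
obs 11: x=1 → posterior Dirichlet(31/4, 10, 3, 8)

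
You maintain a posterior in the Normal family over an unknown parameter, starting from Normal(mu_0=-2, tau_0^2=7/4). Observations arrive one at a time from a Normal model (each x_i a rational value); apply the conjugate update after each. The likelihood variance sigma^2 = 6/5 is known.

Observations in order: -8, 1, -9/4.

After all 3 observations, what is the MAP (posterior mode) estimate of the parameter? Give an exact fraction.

-1487/516

obs 1: x=-8 → posterior Normal(-328/59, 42/59)
obs 2: x=1 → posterior Normal(-293/94, 21/47)
obs 3: x=-9/4 → posterior Normal(-1487/516, 14/43)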